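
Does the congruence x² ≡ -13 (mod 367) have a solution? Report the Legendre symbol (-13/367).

-1

First reduce: -13 ≡ 354 (mod 367).
Pull out 2: since 367 ≡ 7 (mod 8), (2/367) = +1.
Reciprocity: 177 ≡ 1 and 367 ≡ 3 (mod 4), so (177/367) = +(367/177).
Reduce top mod 177: now compute (13/177).
Reciprocity: 13 ≡ 1 and 177 ≡ 1 (mod 4), so (13/177) = +(177/13).
Reduce top mod 13: now compute (8/13).
Pull out 2^3: since 13 ≡ 5 (mod 8), (2/13) = -1, so (2/13)^3 = -1.
Reached (1/13) = 1. Collecting the sign flips along the way, the symbol is -1.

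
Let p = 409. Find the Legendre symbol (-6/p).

1

Euler's criterion: (-6/409) ≡ 403^204 (mod 409).
403^2 ≡ 36 (mod 409)
403^4 ≡ 69 (mod 409)
403^8 ≡ 262 (mod 409)
403^16 ≡ 341 (mod 409)
403^32 ≡ 125 (mod 409)
403^64 ≡ 83 (mod 409)
403^128 ≡ 345 (mod 409)
403^204 = 403^(128+64+8+4) ≡ 1 (mod 409).
Result is 1, so (-6/409) = 1.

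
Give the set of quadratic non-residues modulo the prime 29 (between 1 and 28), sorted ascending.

Square k = 1,…,14 (k and 29−k give the same square):
1²=1, 2²=4, 3²=9, 4²=16, 5²=25, 6²≡7, 7²≡20, 8²≡6, 9²≡23, 10²≡13, 11²≡5, 12²≡28, 13²≡24, 14²≡22 (mod 29).
The residues are {1, 4, 5, 6, 7, 9, 13, 16, 20, 22, 23, 24, 25, 28}; the non-residues are the remaining 14 nonzero classes.

2 3 8 10 11 12 14 15 17 18 19 21 26 27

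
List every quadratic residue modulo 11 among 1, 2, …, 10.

Square k = 1,…,5 (k and 11−k give the same square):
1²=1, 2²=4, 3²=9, 4²≡5, 5²≡3 (mod 11).
So the quadratic residues mod 11 are {1, 3, 4, 5, 9}.

1 3 4 5 9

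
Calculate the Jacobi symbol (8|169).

Pull out 2^3: since 169 ≡ 1 (mod 8), (2/169) = +1, so (2/169)^3 = +1.
Reached (1/169) = 1. Collecting the sign flips along the way, the symbol is +1.

1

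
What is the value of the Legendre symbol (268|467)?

-1

Euler's criterion: (268/467) ≡ 268^233 (mod 467).
268^2 ≡ 373 (mod 467)
268^4 ≡ 430 (mod 467)
268^8 ≡ 435 (mod 467)
268^16 ≡ 90 (mod 467)
268^32 ≡ 161 (mod 467)
268^64 ≡ 236 (mod 467)
268^128 ≡ 123 (mod 467)
268^233 = 268^(128+64+32+8+1) ≡ 466 (mod 467).
Result is 466 ≡ −1, so (268/467) = −1.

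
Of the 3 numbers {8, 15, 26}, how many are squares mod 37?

(8/37) = -1 → non-residue.
(15/37) = -1 → non-residue.
(26/37) = +1 → QR.
Total quadratic residues among the 3: 1.

1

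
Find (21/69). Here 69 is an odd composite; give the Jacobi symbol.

Reciprocity: 21 ≡ 1 and 69 ≡ 1 (mod 4), so (21/69) = +(69/21).
Reduce top mod 21: now compute (6/21).
Pull out 2: since 21 ≡ 5 (mod 8), (2/21) = -1.
Reciprocity: 3 ≡ 3 and 21 ≡ 1 (mod 4), so (3/21) = +(21/3).
Reduce top mod 3: now compute (0/3).
Top reduces to 0: gcd > 1, so the symbol is 0.

0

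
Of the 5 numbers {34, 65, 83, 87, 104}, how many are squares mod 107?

3

(34/107) = +1 → QR.
(65/107) = -1 → non-residue.
(83/107) = +1 → QR.
(87/107) = +1 → QR.
(104/107) = -1 → non-residue.
Total quadratic residues among the 5: 3.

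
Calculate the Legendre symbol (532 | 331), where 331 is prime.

-1

First reduce: 532 ≡ 201 (mod 331).
Reciprocity: 201 ≡ 1 and 331 ≡ 3 (mod 4), so (201/331) = +(331/201).
Reduce top mod 201: now compute (130/201).
Pull out 2: since 201 ≡ 1 (mod 8), (2/201) = +1.
Reciprocity: 65 ≡ 1 and 201 ≡ 1 (mod 4), so (65/201) = +(201/65).
Reduce top mod 65: now compute (6/65).
Pull out 2: since 65 ≡ 1 (mod 8), (2/65) = +1.
Reciprocity: 3 ≡ 3 and 65 ≡ 1 (mod 4), so (3/65) = +(65/3).
Reduce top mod 3: now compute (2/3).
Pull out 2: since 3 ≡ 3 (mod 8), (2/3) = -1.
Reached (1/3) = 1. Collecting the sign flips along the way, the symbol is -1.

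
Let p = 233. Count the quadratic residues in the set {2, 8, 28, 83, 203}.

(2/233) = +1 → QR.
(8/233) = +1 → QR.
(28/233) = +1 → QR.
(83/233) = -1 → non-residue.
(203/233) = +1 → QR.
Total quadratic residues among the 5: 4.

4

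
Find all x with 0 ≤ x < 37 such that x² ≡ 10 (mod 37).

37 ≡ 1 (mod 4), so we find a root by search.
Trying successive values, 11² = 121 ≡ 10 (mod 37). The other root is 37 − 11 = 26.

11, 26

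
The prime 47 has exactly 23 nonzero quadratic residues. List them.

1 2 3 4 6 7 8 9 12 14 16 17 18 21 24 25 27 28 32 34 36 37 42

Square k = 1,…,23 (k and 47−k give the same square):
1²=1, 2²=4, 3²=9, 4²=16, 5²=25, 6²=36, 7²≡2, 8²≡17, 9²≡34, 10²≡6, 11²≡27, 12²≡3, 13²≡28, 14²≡8, 15²≡37, 16²≡21, 17²≡7, 18²≡42, 19²≡32, 20²≡24, 21²≡18, 22²≡14, 23²≡12 (mod 47).
So the quadratic residues mod 47 are {1, 2, 3, 4, 6, 7, 8, 9, 12, 14, 16, 17, 18, 21, 24, 25, 27, 28, 32, 34, 36, 37, 42}.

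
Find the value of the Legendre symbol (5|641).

1

Euler's criterion: (5/641) ≡ 5^320 (mod 641).
5^2 ≡ 25 (mod 641)
5^4 ≡ 625 (mod 641)
5^8 ≡ 256 (mod 641)
5^16 ≡ 154 (mod 641)
5^32 ≡ 640 (mod 641)
5^64 ≡ 1 (mod 641)
5^128 ≡ 1 (mod 641)
5^256 ≡ 1 (mod 641)
5^320 = 5^(256+64) ≡ 1 (mod 641).
Result is 1, so (5/641) = 1.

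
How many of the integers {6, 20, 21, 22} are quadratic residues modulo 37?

(6/37) = -1 → non-residue.
(20/37) = -1 → non-residue.
(21/37) = +1 → QR.
(22/37) = -1 → non-residue.
Total quadratic residues among the 4: 1.

1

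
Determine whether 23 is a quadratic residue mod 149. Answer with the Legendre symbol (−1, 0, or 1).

Reciprocity: 23 ≡ 3 and 149 ≡ 1 (mod 4), so (23/149) = +(149/23).
Reduce top mod 23: now compute (11/23).
Reciprocity: 11 ≡ 3 and 23 ≡ 3 (mod 4), so (11/23) = −(23/11).
Reduce top mod 11: now compute (1/11).
Reached (1/11) = 1. Collecting the sign flips along the way, the symbol is -1.

-1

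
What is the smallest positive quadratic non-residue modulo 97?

(2/97) = +1, so 2 is a residue.
(3/97) = +1, so 3 is a residue.
(4/97) = +1, so 4 is a residue.
(5/97) = −1, so 5 is the smallest positive non-residue mod 97.

5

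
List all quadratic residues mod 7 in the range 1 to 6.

Square k = 1,…,3 (k and 7−k give the same square):
1²=1, 2²=4, 3²≡2 (mod 7).
So the quadratic residues mod 7 are {1, 2, 4}.

1 2 4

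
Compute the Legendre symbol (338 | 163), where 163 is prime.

First reduce: 338 ≡ 12 (mod 163).
Pull out 2^2: since 163 ≡ 3 (mod 8), (2/163) = -1, so (2/163)^2 = +1.
Reciprocity: 3 ≡ 3 and 163 ≡ 3 (mod 4), so (3/163) = −(163/3).
Reduce top mod 3: now compute (1/3).
Reached (1/3) = 1. Collecting the sign flips along the way, the symbol is -1.

-1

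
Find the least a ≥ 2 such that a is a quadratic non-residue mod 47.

5

(2/47) = +1, so 2 is a residue.
(3/47) = +1, so 3 is a residue.
(4/47) = +1, so 4 is a residue.
(5/47) = −1, so 5 is the smallest positive non-residue mod 47.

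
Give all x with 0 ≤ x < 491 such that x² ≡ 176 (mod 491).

Since 491 ≡ 3 (mod 4), a square root of 176 is 176^((491+1)/4) = 176^123 mod 491.
Repeated squaring: 176^2≡43, 176^4≡376, 176^8≡459, 176^16≡42, 176^32≡291, 176^64≡229 (mod 491).
176^123 = 176^(64+32+16+8+2+1) ≡ 118 (mod 491).
Check: 118² = 13924 ≡ 176 (mod 491). The two roots are 118 and 373.

118, 373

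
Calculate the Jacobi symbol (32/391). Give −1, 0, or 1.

Pull out 2^5: since 391 ≡ 7 (mod 8), (2/391) = +1, so (2/391)^5 = +1.
Reached (1/391) = 1. Collecting the sign flips along the way, the symbol is +1.

1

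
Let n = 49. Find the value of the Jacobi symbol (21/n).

0

Reciprocity: 21 ≡ 1 and 49 ≡ 1 (mod 4), so (21/49) = +(49/21).
Reduce top mod 21: now compute (7/21).
Reciprocity: 7 ≡ 3 and 21 ≡ 1 (mod 4), so (7/21) = +(21/7).
Reduce top mod 7: now compute (0/7).
Top reduces to 0: gcd > 1, so the symbol is 0.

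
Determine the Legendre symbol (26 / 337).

1

Pull out 2: since 337 ≡ 1 (mod 8), (2/337) = +1.
Reciprocity: 13 ≡ 1 and 337 ≡ 1 (mod 4), so (13/337) = +(337/13).
Reduce top mod 13: now compute (12/13).
Pull out 2^2: since 13 ≡ 5 (mod 8), (2/13) = -1, so (2/13)^2 = +1.
Reciprocity: 3 ≡ 3 and 13 ≡ 1 (mod 4), so (3/13) = +(13/3).
Reduce top mod 3: now compute (1/3).
Reached (1/3) = 1. Collecting the sign flips along the way, the symbol is +1.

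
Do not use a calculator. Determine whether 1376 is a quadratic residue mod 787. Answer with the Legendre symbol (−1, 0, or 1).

1

First reduce: 1376 ≡ 589 (mod 787).
Reciprocity: 589 ≡ 1 and 787 ≡ 3 (mod 4), so (589/787) = +(787/589).
Reduce top mod 589: now compute (198/589).
Pull out 2: since 589 ≡ 5 (mod 8), (2/589) = -1.
Reciprocity: 99 ≡ 3 and 589 ≡ 1 (mod 4), so (99/589) = +(589/99).
Reduce top mod 99: now compute (94/99).
Pull out 2: since 99 ≡ 3 (mod 8), (2/99) = -1.
Reciprocity: 47 ≡ 3 and 99 ≡ 3 (mod 4), so (47/99) = −(99/47).
Reduce top mod 47: now compute (5/47).
Reciprocity: 5 ≡ 1 and 47 ≡ 3 (mod 4), so (5/47) = +(47/5).
Reduce top mod 5: now compute (2/5).
Pull out 2: since 5 ≡ 5 (mod 8), (2/5) = -1.
Reached (1/5) = 1. Collecting the sign flips along the way, the symbol is +1.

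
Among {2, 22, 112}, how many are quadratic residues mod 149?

(2/149) = -1 → non-residue.
(22/149) = +1 → QR.
(112/149) = +1 → QR.
Total quadratic residues among the 3: 2.

2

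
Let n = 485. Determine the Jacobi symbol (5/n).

Reciprocity: 5 ≡ 1 and 485 ≡ 1 (mod 4), so (5/485) = +(485/5).
Reduce top mod 5: now compute (0/5).
Top reduces to 0: gcd > 1, so the symbol is 0.

0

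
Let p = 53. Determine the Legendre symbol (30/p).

Euler's criterion: (30/53) ≡ 30^26 (mod 53).
30^2 ≡ 52 (mod 53)
30^4 ≡ 1 (mod 53)
30^8 ≡ 1 (mod 53)
30^16 ≡ 1 (mod 53)
30^26 = 30^(16+8+2) ≡ 52 (mod 53).
Result is 52 ≡ −1, so (30/53) = −1.

-1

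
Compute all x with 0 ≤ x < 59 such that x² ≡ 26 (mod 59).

12, 47

Since 59 ≡ 3 (mod 4), a square root of 26 is 26^((59+1)/4) = 26^15 mod 59.
Repeated squaring: 26^2≡27, 26^4≡21, 26^8≡28 (mod 59).
26^15 = 26^(8+4+2+1) ≡ 12 (mod 59).
Check: 12² = 144 ≡ 26 (mod 59). The two roots are 12 and 47.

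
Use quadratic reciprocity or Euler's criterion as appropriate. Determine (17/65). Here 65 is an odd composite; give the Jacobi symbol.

Reciprocity: 17 ≡ 1 and 65 ≡ 1 (mod 4), so (17/65) = +(65/17).
Reduce top mod 17: now compute (14/17).
Pull out 2: since 17 ≡ 1 (mod 8), (2/17) = +1.
Reciprocity: 7 ≡ 3 and 17 ≡ 1 (mod 4), so (7/17) = +(17/7).
Reduce top mod 7: now compute (3/7).
Reciprocity: 3 ≡ 3 and 7 ≡ 3 (mod 4), so (3/7) = −(7/3).
Reduce top mod 3: now compute (1/3).
Reached (1/3) = 1. Collecting the sign flips along the way, the symbol is -1.

-1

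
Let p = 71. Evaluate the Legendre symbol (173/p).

First reduce: 173 ≡ 31 (mod 71).
Reciprocity: 31 ≡ 3 and 71 ≡ 3 (mod 4), so (31/71) = −(71/31).
Reduce top mod 31: now compute (9/31).
Reciprocity: 9 ≡ 1 and 31 ≡ 3 (mod 4), so (9/31) = +(31/9).
Reduce top mod 9: now compute (4/9).
Pull out 2^2: since 9 ≡ 1 (mod 8), (2/9) = +1, so (2/9)^2 = +1.
Reached (1/9) = 1. Collecting the sign flips along the way, the symbol is -1.

-1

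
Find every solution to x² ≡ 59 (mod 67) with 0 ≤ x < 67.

Since 67 ≡ 3 (mod 4), a square root of 59 is 59^((67+1)/4) = 59^17 mod 67.
Repeated squaring: 59^2≡64, 59^4≡9, 59^8≡14, 59^16≡62 (mod 67).
59^17 = 59^(16+1) ≡ 40 (mod 67).
Check: 40² = 1600 ≡ 59 (mod 67). The two roots are 27 and 40.

27, 40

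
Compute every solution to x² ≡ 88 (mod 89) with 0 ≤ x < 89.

89 ≡ 1 (mod 4), so we find a root by search.
Trying successive values, 34² = 1156 ≡ 88 (mod 89). The other root is 89 − 34 = 55.

34, 55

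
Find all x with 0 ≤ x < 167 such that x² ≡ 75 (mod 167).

Since 167 ≡ 3 (mod 4), a square root of 75 is 75^((167+1)/4) = 75^42 mod 167.
Repeated squaring: 75^2≡114, 75^4≡137, 75^8≡65, 75^16≡50, 75^32≡162 (mod 167).
75^42 = 75^(32+8+2) ≡ 24 (mod 167).
Check: 24² = 576 ≡ 75 (mod 167). The two roots are 24 and 143.

24, 143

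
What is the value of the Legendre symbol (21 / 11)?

-1

Euler's criterion: (21/11) ≡ 10^5 (mod 11).
10^2 ≡ 1 (mod 11)
10^4 ≡ 1 (mod 11)
10^5 = 10^(4+1) ≡ 10 (mod 11).
Result is 10 ≡ −1, so (21/11) = −1.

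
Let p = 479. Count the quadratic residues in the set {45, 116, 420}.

(45/479) = +1 → QR.
(116/479) = -1 → non-residue.
(420/479) = +1 → QR.
Total quadratic residues among the 3: 2.

2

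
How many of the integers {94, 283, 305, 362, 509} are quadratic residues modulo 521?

2

(94/521) = +1 → QR.
(283/521) = +1 → QR.
(305/521) = -1 → non-residue.
(362/521) = -1 → non-residue.
(509/521) = -1 → non-residue.
Total quadratic residues among the 5: 2.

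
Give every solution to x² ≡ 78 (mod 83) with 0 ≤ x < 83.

24, 59

Since 83 ≡ 3 (mod 4), a square root of 78 is 78^((83+1)/4) = 78^21 mod 83.
Repeated squaring: 78^2≡25, 78^4≡44, 78^8≡27, 78^16≡65 (mod 83).
78^21 = 78^(16+4+1) ≡ 59 (mod 83).
Check: 59² = 3481 ≡ 78 (mod 83). The two roots are 24 and 59.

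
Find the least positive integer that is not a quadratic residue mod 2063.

5

(2/2063) = +1, so 2 is a residue.
(3/2063) = +1, so 3 is a residue.
(4/2063) = +1, so 4 is a residue.
(5/2063) = −1, so 5 is the smallest positive non-residue mod 2063.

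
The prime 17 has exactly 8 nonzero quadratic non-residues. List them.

3,5,6,7,10,11,12,14

Square k = 1,…,8 (k and 17−k give the same square):
1²=1, 2²=4, 3²=9, 4²=16, 5²≡8, 6²≡2, 7²≡15, 8²≡13 (mod 17).
The residues are {1, 2, 4, 8, 9, 13, 15, 16}; the non-residues are the remaining 8 nonzero classes.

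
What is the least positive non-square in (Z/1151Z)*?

(2/1151) = +1, so 2 is a residue.
(3/1151) = +1, so 3 is a residue.
(4/1151) = +1, so 4 is a residue.
(5/1151) = +1, so 5 is a residue.
(6/1151) = +1, so 6 is a residue.
(7/1151) = +1, so 7 is a residue.
(8/1151) = +1, so 8 is a residue.
(9/1151) = +1, so 9 is a residue.
(10/1151) = +1, so 10 is a residue.
(11/1151) = +1, so 11 is a residue.
(12/1151) = +1, so 12 is a residue.
(13/1151) = −1, so 13 is the smallest positive non-residue mod 1151.

13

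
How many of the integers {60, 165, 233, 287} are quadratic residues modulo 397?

(60/397) = -1 → non-residue.
(165/397) = -1 → non-residue.
(233/397) = -1 → non-residue.
(287/397) = +1 → QR.
Total quadratic residues among the 4: 1.

1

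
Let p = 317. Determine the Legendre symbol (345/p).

1

First reduce: 345 ≡ 28 (mod 317).
Pull out 2^2: since 317 ≡ 5 (mod 8), (2/317) = -1, so (2/317)^2 = +1.
Reciprocity: 7 ≡ 3 and 317 ≡ 1 (mod 4), so (7/317) = +(317/7).
Reduce top mod 7: now compute (2/7).
Pull out 2: since 7 ≡ 7 (mod 8), (2/7) = +1.
Reached (1/7) = 1. Collecting the sign flips along the way, the symbol is +1.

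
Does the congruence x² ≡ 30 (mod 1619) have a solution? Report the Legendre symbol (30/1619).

Pull out 2: since 1619 ≡ 3 (mod 8), (2/1619) = -1.
Reciprocity: 15 ≡ 3 and 1619 ≡ 3 (mod 4), so (15/1619) = −(1619/15).
Reduce top mod 15: now compute (14/15).
Pull out 2: since 15 ≡ 7 (mod 8), (2/15) = +1.
Reciprocity: 7 ≡ 3 and 15 ≡ 3 (mod 4), so (7/15) = −(15/7).
Reduce top mod 7: now compute (1/7).
Reached (1/7) = 1. Collecting the sign flips along the way, the symbol is -1.

-1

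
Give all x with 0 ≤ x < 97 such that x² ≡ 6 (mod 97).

97 ≡ 1 (mod 4), so we find a root by search.
Trying successive values, 43² = 1849 ≡ 6 (mod 97). The other root is 97 − 43 = 54.

43, 54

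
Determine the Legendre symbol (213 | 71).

First reduce: 213 ≡ 0 (mod 71).
Top reduces to 0: gcd > 1, so the symbol is 0.

0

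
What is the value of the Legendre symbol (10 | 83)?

Pull out 2: since 83 ≡ 3 (mod 8), (2/83) = -1.
Reciprocity: 5 ≡ 1 and 83 ≡ 3 (mod 4), so (5/83) = +(83/5).
Reduce top mod 5: now compute (3/5).
Reciprocity: 3 ≡ 3 and 5 ≡ 1 (mod 4), so (3/5) = +(5/3).
Reduce top mod 3: now compute (2/3).
Pull out 2: since 3 ≡ 3 (mod 8), (2/3) = -1.
Reached (1/3) = 1. Collecting the sign flips along the way, the symbol is +1.

1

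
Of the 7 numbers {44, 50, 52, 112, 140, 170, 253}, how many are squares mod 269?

(44/269) = +1 → QR.
(50/269) = -1 → non-residue.
(52/269) = +1 → QR.
(112/269) = -1 → non-residue.
(140/269) = -1 → non-residue.
(170/269) = +1 → QR.
(253/269) = +1 → QR.
Total quadratic residues among the 7: 4.

4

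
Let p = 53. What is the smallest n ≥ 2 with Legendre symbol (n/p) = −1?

(2/53) = −1, so 2 is the smallest positive non-residue mod 53.

2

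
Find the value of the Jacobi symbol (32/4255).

1

Pull out 2^5: since 4255 ≡ 7 (mod 8), (2/4255) = +1, so (2/4255)^5 = +1.
Reached (1/4255) = 1. Collecting the sign flips along the way, the symbol is +1.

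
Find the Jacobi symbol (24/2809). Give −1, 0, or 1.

1

Pull out 2^3: since 2809 ≡ 1 (mod 8), (2/2809) = +1, so (2/2809)^3 = +1.
Reciprocity: 3 ≡ 3 and 2809 ≡ 1 (mod 4), so (3/2809) = +(2809/3).
Reduce top mod 3: now compute (1/3).
Reached (1/3) = 1. Collecting the sign flips along the way, the symbol is +1.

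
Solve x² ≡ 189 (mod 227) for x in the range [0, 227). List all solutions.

Since 227 ≡ 3 (mod 4), a square root of 189 is 189^((227+1)/4) = 189^57 mod 227.
Repeated squaring: 189^2≡82, 189^4≡141, 189^8≡132, 189^16≡172, 189^32≡74 (mod 227).
189^57 = 189^(32+16+8+1) ≡ 102 (mod 227).
Check: 102² = 10404 ≡ 189 (mod 227). The two roots are 102 and 125.

102, 125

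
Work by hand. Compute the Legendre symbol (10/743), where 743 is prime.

Euler's criterion: (10/743) ≡ 10^371 (mod 743).
10^2 ≡ 100 (mod 743)
10^4 ≡ 341 (mod 743)
10^8 ≡ 373 (mod 743)
10^16 ≡ 188 (mod 743)
10^32 ≡ 423 (mod 743)
10^64 ≡ 609 (mod 743)
10^128 ≡ 124 (mod 743)
10^256 ≡ 516 (mod 743)
10^371 = 10^(256+64+32+16+2+1) ≡ 742 (mod 743).
Result is 742 ≡ −1, so (10/743) = −1.

-1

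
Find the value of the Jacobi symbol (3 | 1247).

Reciprocity: 3 ≡ 3 and 1247 ≡ 3 (mod 4), so (3/1247) = −(1247/3).
Reduce top mod 3: now compute (2/3).
Pull out 2: since 3 ≡ 3 (mod 8), (2/3) = -1.
Reached (1/3) = 1. Collecting the sign flips along the way, the symbol is +1.

1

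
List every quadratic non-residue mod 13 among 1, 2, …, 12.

Square k = 1,…,6 (k and 13−k give the same square):
1²=1, 2²=4, 3²=9, 4²≡3, 5²≡12, 6²≡10 (mod 13).
The residues are {1, 3, 4, 9, 10, 12}; the non-residues are the remaining 6 nonzero classes.

2,5,6,7,8,11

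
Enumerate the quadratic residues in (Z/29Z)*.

1 4 5 6 7 9 13 16 20 22 23 24 25 28

Square k = 1,…,14 (k and 29−k give the same square):
1²=1, 2²=4, 3²=9, 4²=16, 5²=25, 6²≡7, 7²≡20, 8²≡6, 9²≡23, 10²≡13, 11²≡5, 12²≡28, 13²≡24, 14²≡22 (mod 29).
So the quadratic residues mod 29 are {1, 4, 5, 6, 7, 9, 13, 16, 20, 22, 23, 24, 25, 28}.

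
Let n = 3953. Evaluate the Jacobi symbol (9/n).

Reciprocity: 9 ≡ 1 and 3953 ≡ 1 (mod 4), so (9/3953) = +(3953/9).
Reduce top mod 9: now compute (2/9).
Pull out 2: since 9 ≡ 1 (mod 8), (2/9) = +1.
Reached (1/9) = 1. Collecting the sign flips along the way, the symbol is +1.

1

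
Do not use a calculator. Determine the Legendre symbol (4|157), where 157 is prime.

Pull out 2^2: since 157 ≡ 5 (mod 8), (2/157) = -1, so (2/157)^2 = +1.
Reached (1/157) = 1. Collecting the sign flips along the way, the symbol is +1.

1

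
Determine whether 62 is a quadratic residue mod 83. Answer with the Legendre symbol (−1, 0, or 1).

-1

Pull out 2: since 83 ≡ 3 (mod 8), (2/83) = -1.
Reciprocity: 31 ≡ 3 and 83 ≡ 3 (mod 4), so (31/83) = −(83/31).
Reduce top mod 31: now compute (21/31).
Reciprocity: 21 ≡ 1 and 31 ≡ 3 (mod 4), so (21/31) = +(31/21).
Reduce top mod 21: now compute (10/21).
Pull out 2: since 21 ≡ 5 (mod 8), (2/21) = -1.
Reciprocity: 5 ≡ 1 and 21 ≡ 1 (mod 4), so (5/21) = +(21/5).
Reduce top mod 5: now compute (1/5).
Reached (1/5) = 1. Collecting the sign flips along the way, the symbol is -1.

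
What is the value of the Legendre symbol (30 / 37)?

1

Pull out 2: since 37 ≡ 5 (mod 8), (2/37) = -1.
Reciprocity: 15 ≡ 3 and 37 ≡ 1 (mod 4), so (15/37) = +(37/15).
Reduce top mod 15: now compute (7/15).
Reciprocity: 7 ≡ 3 and 15 ≡ 3 (mod 4), so (7/15) = −(15/7).
Reduce top mod 7: now compute (1/7).
Reached (1/7) = 1. Collecting the sign flips along the way, the symbol is +1.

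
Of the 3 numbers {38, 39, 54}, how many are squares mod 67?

(38/67) = -1 → non-residue.
(39/67) = +1 → QR.
(54/67) = +1 → QR.
Total quadratic residues among the 3: 2.

2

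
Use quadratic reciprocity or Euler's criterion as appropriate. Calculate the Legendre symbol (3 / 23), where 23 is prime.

1

Reciprocity: 3 ≡ 3 and 23 ≡ 3 (mod 4), so (3/23) = −(23/3).
Reduce top mod 3: now compute (2/3).
Pull out 2: since 3 ≡ 3 (mod 8), (2/3) = -1.
Reached (1/3) = 1. Collecting the sign flips along the way, the symbol is +1.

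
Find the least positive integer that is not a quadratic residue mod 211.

2

(2/211) = −1, so 2 is the smallest positive non-residue mod 211.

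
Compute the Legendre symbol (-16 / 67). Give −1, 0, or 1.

-1

Euler's criterion: (-16/67) ≡ 51^33 (mod 67).
51^2 ≡ 55 (mod 67)
51^4 ≡ 10 (mod 67)
51^8 ≡ 33 (mod 67)
51^16 ≡ 17 (mod 67)
51^32 ≡ 21 (mod 67)
51^33 = 51^(32+1) ≡ 66 (mod 67).
Result is 66 ≡ −1, so (-16/67) = −1.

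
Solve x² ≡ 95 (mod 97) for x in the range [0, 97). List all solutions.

17, 80

97 ≡ 1 (mod 4), so we find a root by search.
Trying successive values, 17² = 289 ≡ 95 (mod 97). The other root is 97 − 17 = 80.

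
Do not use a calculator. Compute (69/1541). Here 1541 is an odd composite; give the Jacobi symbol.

0

Reciprocity: 69 ≡ 1 and 1541 ≡ 1 (mod 4), so (69/1541) = +(1541/69).
Reduce top mod 69: now compute (23/69).
Reciprocity: 23 ≡ 3 and 69 ≡ 1 (mod 4), so (23/69) = +(69/23).
Reduce top mod 23: now compute (0/23).
Top reduces to 0: gcd > 1, so the symbol is 0.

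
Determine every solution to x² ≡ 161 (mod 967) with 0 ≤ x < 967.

Since 967 ≡ 3 (mod 4), a square root of 161 is 161^((967+1)/4) = 161^242 mod 967.
Repeated squaring: 161^2≡779, 161^4≡532, 161^8≡660, 161^16≡450, 161^32≡397, 161^64≡955, 161^128≡144 (mod 967).
161^242 = 161^(128+64+32+16+2) ≡ 156 (mod 967).
Check: 156² = 24336 ≡ 161 (mod 967). The two roots are 156 and 811.

156, 811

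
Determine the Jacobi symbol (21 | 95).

-1

Reciprocity: 21 ≡ 1 and 95 ≡ 3 (mod 4), so (21/95) = +(95/21).
Reduce top mod 21: now compute (11/21).
Reciprocity: 11 ≡ 3 and 21 ≡ 1 (mod 4), so (11/21) = +(21/11).
Reduce top mod 11: now compute (10/11).
Pull out 2: since 11 ≡ 3 (mod 8), (2/11) = -1.
Reciprocity: 5 ≡ 1 and 11 ≡ 3 (mod 4), so (5/11) = +(11/5).
Reduce top mod 5: now compute (1/5).
Reached (1/5) = 1. Collecting the sign flips along the way, the symbol is -1.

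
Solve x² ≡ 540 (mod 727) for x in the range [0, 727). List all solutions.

254, 473

Since 727 ≡ 3 (mod 4), a square root of 540 is 540^((727+1)/4) = 540^182 mod 727.
Repeated squaring: 540^2≡73, 540^4≡240, 540^8≡167, 540^16≡263, 540^32≡104, 540^64≡638, 540^128≡651 (mod 727).
540^182 = 540^(128+32+16+4+2) ≡ 254 (mod 727).
Check: 254² = 64516 ≡ 540 (mod 727). The two roots are 254 and 473.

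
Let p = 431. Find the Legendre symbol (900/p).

1

First reduce: 900 ≡ 38 (mod 431).
Pull out 2: since 431 ≡ 7 (mod 8), (2/431) = +1.
Reciprocity: 19 ≡ 3 and 431 ≡ 3 (mod 4), so (19/431) = −(431/19).
Reduce top mod 19: now compute (13/19).
Reciprocity: 13 ≡ 1 and 19 ≡ 3 (mod 4), so (13/19) = +(19/13).
Reduce top mod 13: now compute (6/13).
Pull out 2: since 13 ≡ 5 (mod 8), (2/13) = -1.
Reciprocity: 3 ≡ 3 and 13 ≡ 1 (mod 4), so (3/13) = +(13/3).
Reduce top mod 3: now compute (1/3).
Reached (1/3) = 1. Collecting the sign flips along the way, the symbol is +1.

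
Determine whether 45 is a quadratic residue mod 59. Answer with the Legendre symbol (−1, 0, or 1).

Reciprocity: 45 ≡ 1 and 59 ≡ 3 (mod 4), so (45/59) = +(59/45).
Reduce top mod 45: now compute (14/45).
Pull out 2: since 45 ≡ 5 (mod 8), (2/45) = -1.
Reciprocity: 7 ≡ 3 and 45 ≡ 1 (mod 4), so (7/45) = +(45/7).
Reduce top mod 7: now compute (3/7).
Reciprocity: 3 ≡ 3 and 7 ≡ 3 (mod 4), so (3/7) = −(7/3).
Reduce top mod 3: now compute (1/3).
Reached (1/3) = 1. Collecting the sign flips along the way, the symbol is +1.

1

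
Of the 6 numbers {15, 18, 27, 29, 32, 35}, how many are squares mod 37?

1

(15/37) = -1 → non-residue.
(18/37) = -1 → non-residue.
(27/37) = +1 → QR.
(29/37) = -1 → non-residue.
(32/37) = -1 → non-residue.
(35/37) = -1 → non-residue.
Total quadratic residues among the 6: 1.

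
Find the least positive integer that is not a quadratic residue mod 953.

(2/953) = +1, so 2 is a residue.
(3/953) = −1, so 3 is the smallest positive non-residue mod 953.

3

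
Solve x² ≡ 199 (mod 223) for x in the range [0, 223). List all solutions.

83, 140

Since 223 ≡ 3 (mod 4), a square root of 199 is 199^((223+1)/4) = 199^56 mod 223.
Repeated squaring: 199^2≡130, 199^4≡175, 199^8≡74, 199^16≡124, 199^32≡212 (mod 223).
199^56 = 199^(32+16+8) ≡ 83 (mod 223).
Check: 83² = 6889 ≡ 199 (mod 223). The two roots are 83 and 140.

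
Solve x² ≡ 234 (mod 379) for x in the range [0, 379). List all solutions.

84, 295

Since 379 ≡ 3 (mod 4), a square root of 234 is 234^((379+1)/4) = 234^95 mod 379.
Repeated squaring: 234^2≡180, 234^4≡185, 234^8≡115, 234^16≡339, 234^32≡84, 234^64≡234 (mod 379).
234^95 = 234^(64+16+8+4+2+1) ≡ 84 (mod 379).
Check: 84² = 7056 ≡ 234 (mod 379). The two roots are 84 and 295.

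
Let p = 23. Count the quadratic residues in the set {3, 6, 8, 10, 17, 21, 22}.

3

(3/23) = +1 → QR.
(6/23) = +1 → QR.
(8/23) = +1 → QR.
(10/23) = -1 → non-residue.
(17/23) = -1 → non-residue.
(21/23) = -1 → non-residue.
(22/23) = -1 → non-residue.
Total quadratic residues among the 7: 3.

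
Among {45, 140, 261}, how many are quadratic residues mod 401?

3

(45/401) = +1 → QR.
(140/401) = +1 → QR.
(261/401) = +1 → QR.
Total quadratic residues among the 3: 3.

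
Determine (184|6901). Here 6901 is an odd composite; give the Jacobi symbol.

Pull out 2^3: since 6901 ≡ 5 (mod 8), (2/6901) = -1, so (2/6901)^3 = -1.
Reciprocity: 23 ≡ 3 and 6901 ≡ 1 (mod 4), so (23/6901) = +(6901/23).
Reduce top mod 23: now compute (1/23).
Reached (1/23) = 1. Collecting the sign flips along the way, the symbol is -1.

-1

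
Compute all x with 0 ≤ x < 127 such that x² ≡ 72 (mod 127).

31, 96

Since 127 ≡ 3 (mod 4), a square root of 72 is 72^((127+1)/4) = 72^32 mod 127.
Repeated squaring: 72^2≡104, 72^4≡21, 72^8≡60, 72^16≡44, 72^32≡31 (mod 127).
72^32 = 72^(32) ≡ 31 (mod 127).
Check: 31² = 961 ≡ 72 (mod 127). The two roots are 31 and 96.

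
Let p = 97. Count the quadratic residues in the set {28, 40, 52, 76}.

0

(28/97) = -1 → non-residue.
(40/97) = -1 → non-residue.
(52/97) = -1 → non-residue.
(76/97) = -1 → non-residue.
Total quadratic residues among the 4: 0.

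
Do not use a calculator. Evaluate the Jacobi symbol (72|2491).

-1

Pull out 2^3: since 2491 ≡ 3 (mod 8), (2/2491) = -1, so (2/2491)^3 = -1.
Reciprocity: 9 ≡ 1 and 2491 ≡ 3 (mod 4), so (9/2491) = +(2491/9).
Reduce top mod 9: now compute (7/9).
Reciprocity: 7 ≡ 3 and 9 ≡ 1 (mod 4), so (7/9) = +(9/7).
Reduce top mod 7: now compute (2/7).
Pull out 2: since 7 ≡ 7 (mod 8), (2/7) = +1.
Reached (1/7) = 1. Collecting the sign flips along the way, the symbol is -1.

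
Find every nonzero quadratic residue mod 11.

Square k = 1,…,5 (k and 11−k give the same square):
1²=1, 2²=4, 3²=9, 4²≡5, 5²≡3 (mod 11).
So the quadratic residues mod 11 are {1, 3, 4, 5, 9}.

1 3 4 5 9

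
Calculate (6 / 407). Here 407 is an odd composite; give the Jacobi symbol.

1

Pull out 2: since 407 ≡ 7 (mod 8), (2/407) = +1.
Reciprocity: 3 ≡ 3 and 407 ≡ 3 (mod 4), so (3/407) = −(407/3).
Reduce top mod 3: now compute (2/3).
Pull out 2: since 3 ≡ 3 (mod 8), (2/3) = -1.
Reached (1/3) = 1. Collecting the sign flips along the way, the symbol is +1.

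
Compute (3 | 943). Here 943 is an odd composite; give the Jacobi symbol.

-1

Reciprocity: 3 ≡ 3 and 943 ≡ 3 (mod 4), so (3/943) = −(943/3).
Reduce top mod 3: now compute (1/3).
Reached (1/3) = 1. Collecting the sign flips along the way, the symbol is -1.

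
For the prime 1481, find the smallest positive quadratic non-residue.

3

(2/1481) = +1, so 2 is a residue.
(3/1481) = −1, so 3 is the smallest positive non-residue mod 1481.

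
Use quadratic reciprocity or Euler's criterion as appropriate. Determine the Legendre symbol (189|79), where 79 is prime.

First reduce: 189 ≡ 31 (mod 79).
Reciprocity: 31 ≡ 3 and 79 ≡ 3 (mod 4), so (31/79) = −(79/31).
Reduce top mod 31: now compute (17/31).
Reciprocity: 17 ≡ 1 and 31 ≡ 3 (mod 4), so (17/31) = +(31/17).
Reduce top mod 17: now compute (14/17).
Pull out 2: since 17 ≡ 1 (mod 8), (2/17) = +1.
Reciprocity: 7 ≡ 3 and 17 ≡ 1 (mod 4), so (7/17) = +(17/7).
Reduce top mod 7: now compute (3/7).
Reciprocity: 3 ≡ 3 and 7 ≡ 3 (mod 4), so (3/7) = −(7/3).
Reduce top mod 3: now compute (1/3).
Reached (1/3) = 1. Collecting the sign flips along the way, the symbol is +1.

1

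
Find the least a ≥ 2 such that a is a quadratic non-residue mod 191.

(2/191) = +1, so 2 is a residue.
(3/191) = +1, so 3 is a residue.
(4/191) = +1, so 4 is a residue.
(5/191) = +1, so 5 is a residue.
(6/191) = +1, so 6 is a residue.
(7/191) = −1, so 7 is the smallest positive non-residue mod 191.

7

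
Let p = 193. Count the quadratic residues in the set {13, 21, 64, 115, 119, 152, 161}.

(13/193) = -1 → non-residue.
(21/193) = +1 → QR.
(64/193) = +1 → QR.
(115/193) = -1 → non-residue.
(119/193) = -1 → non-residue.
(152/193) = -1 → non-residue.
(161/193) = +1 → QR.
Total quadratic residues among the 7: 3.

3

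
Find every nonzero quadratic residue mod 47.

Square k = 1,…,23 (k and 47−k give the same square):
1²=1, 2²=4, 3²=9, 4²=16, 5²=25, 6²=36, 7²≡2, 8²≡17, 9²≡34, 10²≡6, 11²≡27, 12²≡3, 13²≡28, 14²≡8, 15²≡37, 16²≡21, 17²≡7, 18²≡42, 19²≡32, 20²≡24, 21²≡18, 22²≡14, 23²≡12 (mod 47).
So the quadratic residues mod 47 are {1, 2, 3, 4, 6, 7, 8, 9, 12, 14, 16, 17, 18, 21, 24, 25, 27, 28, 32, 34, 36, 37, 42}.

1,2,3,4,6,7,8,9,12,14,16,17,18,21,24,25,27,28,32,34,36,37,42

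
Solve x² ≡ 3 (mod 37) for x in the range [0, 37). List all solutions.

15, 22

37 ≡ 1 (mod 4), so we find a root by search.
Trying successive values, 15² = 225 ≡ 3 (mod 37). The other root is 37 − 15 = 22.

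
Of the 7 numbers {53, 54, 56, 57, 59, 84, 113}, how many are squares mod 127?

2

(53/127) = -1 → non-residue.
(54/127) = -1 → non-residue.
(56/127) = -1 → non-residue.
(57/127) = -1 → non-residue.
(59/127) = -1 → non-residue.
(84/127) = +1 → QR.
(113/127) = +1 → QR.
Total quadratic residues among the 7: 2.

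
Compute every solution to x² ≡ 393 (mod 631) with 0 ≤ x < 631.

Since 631 ≡ 3 (mod 4), a square root of 393 is 393^((631+1)/4) = 393^158 mod 631.
Repeated squaring: 393^2≡485, 393^4≡493, 393^8≡114, 393^16≡376, 393^32≡32, 393^64≡393, 393^128≡485 (mod 631).
393^158 = 393^(128+16+8+4+2) ≡ 32 (mod 631).
Check: 32² = 1024 ≡ 393 (mod 631). The two roots are 32 and 599.

32, 599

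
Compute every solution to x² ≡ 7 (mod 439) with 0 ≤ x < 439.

165, 274

Since 439 ≡ 3 (mod 4), a square root of 7 is 7^((439+1)/4) = 7^110 mod 439.
Repeated squaring: 7^2≡49, 7^4≡206, 7^8≡292, 7^16≡98, 7^32≡385, 7^64≡282 (mod 439).
7^110 = 7^(64+32+8+4+2) ≡ 274 (mod 439).
Check: 274² = 75076 ≡ 7 (mod 439). The two roots are 165 and 274.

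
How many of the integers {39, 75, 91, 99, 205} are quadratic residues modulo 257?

2

(39/257) = -1 → non-residue.
(75/257) = -1 → non-residue.
(91/257) = -1 → non-residue.
(99/257) = +1 → QR.
(205/257) = +1 → QR.
Total quadratic residues among the 5: 2.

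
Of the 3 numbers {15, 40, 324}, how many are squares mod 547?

3

(15/547) = +1 → QR.
(40/547) = +1 → QR.
(324/547) = +1 → QR.
Total quadratic residues among the 3: 3.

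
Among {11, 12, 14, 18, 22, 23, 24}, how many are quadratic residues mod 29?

(11/29) = -1 → non-residue.
(12/29) = -1 → non-residue.
(14/29) = -1 → non-residue.
(18/29) = -1 → non-residue.
(22/29) = +1 → QR.
(23/29) = +1 → QR.
(24/29) = +1 → QR.
Total quadratic residues among the 7: 3.

3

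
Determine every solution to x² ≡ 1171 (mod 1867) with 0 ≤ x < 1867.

272, 1595

Since 1867 ≡ 3 (mod 4), a square root of 1171 is 1171^((1867+1)/4) = 1171^467 mod 1867.
Repeated squaring: 1171^2≡863, 1171^4≡1703, 1171^8≡758, 1171^16≡1395, 1171^32≡611, 1171^64≡1788, 1171^128≡640, 1171^256≡727 (mod 1867).
1171^467 = 1171^(256+128+64+16+2+1) ≡ 1595 (mod 1867).
Check: 1595² = 2544025 ≡ 1171 (mod 1867). The two roots are 272 and 1595.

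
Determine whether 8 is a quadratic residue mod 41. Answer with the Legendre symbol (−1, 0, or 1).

1

Euler's criterion: (8/41) ≡ 8^20 (mod 41).
8^2 ≡ 23 (mod 41)
8^4 ≡ 37 (mod 41)
8^8 ≡ 16 (mod 41)
8^16 ≡ 10 (mod 41)
8^20 = 8^(16+4) ≡ 1 (mod 41).
Result is 1, so (8/41) = 1.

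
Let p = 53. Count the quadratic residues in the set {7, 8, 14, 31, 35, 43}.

2

(7/53) = +1 → QR.
(8/53) = -1 → non-residue.
(14/53) = -1 → non-residue.
(31/53) = -1 → non-residue.
(35/53) = -1 → non-residue.
(43/53) = +1 → QR.
Total quadratic residues among the 6: 2.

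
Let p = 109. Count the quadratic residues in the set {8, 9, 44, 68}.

(8/109) = -1 → non-residue.
(9/109) = +1 → QR.
(44/109) = -1 → non-residue.
(68/109) = -1 → non-residue.
Total quadratic residues among the 4: 1.

1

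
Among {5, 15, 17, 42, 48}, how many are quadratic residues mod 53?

3

(5/53) = -1 → non-residue.
(15/53) = +1 → QR.
(17/53) = +1 → QR.
(42/53) = +1 → QR.
(48/53) = -1 → non-residue.
Total quadratic residues among the 5: 3.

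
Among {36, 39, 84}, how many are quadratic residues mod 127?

2

(36/127) = +1 → QR.
(39/127) = -1 → non-residue.
(84/127) = +1 → QR.
Total quadratic residues among the 3: 2.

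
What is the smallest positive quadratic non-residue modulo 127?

(2/127) = +1, so 2 is a residue.
(3/127) = −1, so 3 is the smallest positive non-residue mod 127.

3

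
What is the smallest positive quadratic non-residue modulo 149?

2

(2/149) = −1, so 2 is the smallest positive non-residue mod 149.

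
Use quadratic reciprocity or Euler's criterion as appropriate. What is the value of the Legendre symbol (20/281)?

Euler's criterion: (20/281) ≡ 20^140 (mod 281).
20^2 ≡ 119 (mod 281)
20^4 ≡ 111 (mod 281)
20^8 ≡ 238 (mod 281)
20^16 ≡ 163 (mod 281)
20^32 ≡ 155 (mod 281)
20^64 ≡ 140 (mod 281)
20^128 ≡ 211 (mod 281)
20^140 = 20^(128+8+4) ≡ 1 (mod 281).
Result is 1, so (20/281) = 1.

1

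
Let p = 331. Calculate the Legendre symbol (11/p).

-1

Reciprocity: 11 ≡ 3 and 331 ≡ 3 (mod 4), so (11/331) = −(331/11).
Reduce top mod 11: now compute (1/11).
Reached (1/11) = 1. Collecting the sign flips along the way, the symbol is -1.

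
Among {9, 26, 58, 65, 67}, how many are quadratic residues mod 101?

3

(9/101) = +1 → QR.
(26/101) = -1 → non-residue.
(58/101) = +1 → QR.
(65/101) = +1 → QR.
(67/101) = -1 → non-residue.
Total quadratic residues among the 5: 3.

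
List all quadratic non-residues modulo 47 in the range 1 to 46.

5 10 11 13 15 19 20 22 23 26 29 30 31 33 35 38 39 40 41 43 44 45 46

Square k = 1,…,23 (k and 47−k give the same square):
1²=1, 2²=4, 3²=9, 4²=16, 5²=25, 6²=36, 7²≡2, 8²≡17, 9²≡34, 10²≡6, 11²≡27, 12²≡3, 13²≡28, 14²≡8, 15²≡37, 16²≡21, 17²≡7, 18²≡42, 19²≡32, 20²≡24, 21²≡18, 22²≡14, 23²≡12 (mod 47).
The residues are {1, 2, 3, 4, 6, 7, 8, 9, 12, 14, 16, 17, 18, 21, 24, 25, 27, 28, 32, 34, 36, 37, 42}; the non-residues are the remaining 23 nonzero classes.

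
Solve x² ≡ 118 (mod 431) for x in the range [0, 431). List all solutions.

Since 431 ≡ 3 (mod 4), a square root of 118 is 118^((431+1)/4) = 118^108 mod 431.
Repeated squaring: 118^2≡132, 118^4≡184, 118^8≡238, 118^16≡183, 118^32≡302, 118^64≡263 (mod 431).
118^108 = 118^(64+32+8+4) ≡ 379 (mod 431).
Check: 379² = 143641 ≡ 118 (mod 431). The two roots are 52 and 379.

52, 379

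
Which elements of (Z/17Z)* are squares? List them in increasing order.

1, 2, 4, 8, 9, 13, 15, 16

Square k = 1,…,8 (k and 17−k give the same square):
1²=1, 2²=4, 3²=9, 4²=16, 5²≡8, 6²≡2, 7²≡15, 8²≡13 (mod 17).
So the quadratic residues mod 17 are {1, 2, 4, 8, 9, 13, 15, 16}.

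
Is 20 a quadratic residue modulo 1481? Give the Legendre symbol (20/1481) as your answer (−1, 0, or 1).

1

Pull out 2^2: since 1481 ≡ 1 (mod 8), (2/1481) = +1, so (2/1481)^2 = +1.
Reciprocity: 5 ≡ 1 and 1481 ≡ 1 (mod 4), so (5/1481) = +(1481/5).
Reduce top mod 5: now compute (1/5).
Reached (1/5) = 1. Collecting the sign flips along the way, the symbol is +1.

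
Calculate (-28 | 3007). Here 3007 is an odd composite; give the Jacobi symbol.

1

First reduce: -28 ≡ 2979 (mod 3007).
Reciprocity: 2979 ≡ 3 and 3007 ≡ 3 (mod 4), so (2979/3007) = −(3007/2979).
Reduce top mod 2979: now compute (28/2979).
Pull out 2^2: since 2979 ≡ 3 (mod 8), (2/2979) = -1, so (2/2979)^2 = +1.
Reciprocity: 7 ≡ 3 and 2979 ≡ 3 (mod 4), so (7/2979) = −(2979/7).
Reduce top mod 7: now compute (4/7).
Pull out 2^2: since 7 ≡ 7 (mod 8), (2/7) = +1, so (2/7)^2 = +1.
Reached (1/7) = 1. Collecting the sign flips along the way, the symbol is +1.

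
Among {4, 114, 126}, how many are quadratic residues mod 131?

(4/131) = +1 → QR.
(114/131) = +1 → QR.
(126/131) = -1 → non-residue.
Total quadratic residues among the 3: 2.

2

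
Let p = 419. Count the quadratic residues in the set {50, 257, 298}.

1

(50/419) = -1 → non-residue.
(257/419) = +1 → QR.
(298/419) = -1 → non-residue.
Total quadratic residues among the 3: 1.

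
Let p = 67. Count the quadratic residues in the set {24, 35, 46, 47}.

3

(24/67) = +1 → QR.
(35/67) = +1 → QR.
(46/67) = -1 → non-residue.
(47/67) = +1 → QR.
Total quadratic residues among the 4: 3.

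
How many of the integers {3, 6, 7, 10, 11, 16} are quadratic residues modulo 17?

1

(3/17) = -1 → non-residue.
(6/17) = -1 → non-residue.
(7/17) = -1 → non-residue.
(10/17) = -1 → non-residue.
(11/17) = -1 → non-residue.
(16/17) = +1 → QR.
Total quadratic residues among the 6: 1.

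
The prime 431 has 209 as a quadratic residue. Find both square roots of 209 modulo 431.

Since 431 ≡ 3 (mod 4), a square root of 209 is 209^((431+1)/4) = 209^108 mod 431.
Repeated squaring: 209^2≡150, 209^4≡88, 209^8≡417, 209^16≡196, 209^32≡57, 209^64≡232 (mod 431).
209^108 = 209^(64+32+8+4) ≡ 263 (mod 431).
Check: 263² = 69169 ≡ 209 (mod 431). The two roots are 168 and 263.

168, 263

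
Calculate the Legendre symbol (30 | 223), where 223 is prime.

Pull out 2: since 223 ≡ 7 (mod 8), (2/223) = +1.
Reciprocity: 15 ≡ 3 and 223 ≡ 3 (mod 4), so (15/223) = −(223/15).
Reduce top mod 15: now compute (13/15).
Reciprocity: 13 ≡ 1 and 15 ≡ 3 (mod 4), so (13/15) = +(15/13).
Reduce top mod 13: now compute (2/13).
Pull out 2: since 13 ≡ 5 (mod 8), (2/13) = -1.
Reached (1/13) = 1. Collecting the sign flips along the way, the symbol is +1.

1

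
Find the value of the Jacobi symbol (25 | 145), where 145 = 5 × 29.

0

Reciprocity: 25 ≡ 1 and 145 ≡ 1 (mod 4), so (25/145) = +(145/25).
Reduce top mod 25: now compute (20/25).
Pull out 2^2: since 25 ≡ 1 (mod 8), (2/25) = +1, so (2/25)^2 = +1.
Reciprocity: 5 ≡ 1 and 25 ≡ 1 (mod 4), so (5/25) = +(25/5).
Reduce top mod 5: now compute (0/5).
Top reduces to 0: gcd > 1, so the symbol is 0.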